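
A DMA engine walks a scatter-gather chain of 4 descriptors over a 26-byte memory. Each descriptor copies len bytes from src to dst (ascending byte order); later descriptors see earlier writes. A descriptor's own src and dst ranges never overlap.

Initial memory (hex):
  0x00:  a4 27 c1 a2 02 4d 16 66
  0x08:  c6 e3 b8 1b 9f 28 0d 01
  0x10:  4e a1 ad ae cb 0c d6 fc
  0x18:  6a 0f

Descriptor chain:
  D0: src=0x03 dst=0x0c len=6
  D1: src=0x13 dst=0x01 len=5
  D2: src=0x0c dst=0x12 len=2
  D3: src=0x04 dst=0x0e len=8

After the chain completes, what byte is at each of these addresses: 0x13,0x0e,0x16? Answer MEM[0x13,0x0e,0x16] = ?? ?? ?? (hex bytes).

  after D0: wrote 6B at 0x0c = a2024d1666c6
  after D1: wrote 5B at 0x01 = aecb0cd6fc
  after D2: wrote 2B at 0x12 = a202
  after D3: wrote 8B at 0x0e = d6fc1666c6e3b81b
query mem[0x13]=0xe3, mem[0x0e]=0xd6, mem[0x16]=0xd6

MEM[0x13,0x0e,0x16] = e3 d6 d6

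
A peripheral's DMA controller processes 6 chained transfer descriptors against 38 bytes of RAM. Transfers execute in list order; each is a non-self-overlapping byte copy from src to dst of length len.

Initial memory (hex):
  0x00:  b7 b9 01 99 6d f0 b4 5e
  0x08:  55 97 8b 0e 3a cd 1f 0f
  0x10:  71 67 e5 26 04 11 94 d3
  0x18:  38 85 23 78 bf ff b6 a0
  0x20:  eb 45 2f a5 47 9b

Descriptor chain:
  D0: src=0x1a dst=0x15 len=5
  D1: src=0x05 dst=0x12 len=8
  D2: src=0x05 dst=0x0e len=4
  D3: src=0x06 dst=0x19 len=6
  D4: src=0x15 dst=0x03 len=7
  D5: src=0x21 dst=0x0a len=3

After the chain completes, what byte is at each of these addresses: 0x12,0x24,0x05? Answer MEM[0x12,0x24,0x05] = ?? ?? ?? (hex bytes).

MEM[0x12,0x24,0x05] = f0 47 8b

  after D0: wrote 5B at 0x15 = 2378bfffb6
  after D1: wrote 8B at 0x12 = f0b45e55978b0e3a
  after D2: wrote 4B at 0x0e = f0b45e55
  after D3: wrote 6B at 0x19 = b45e55978b0e
  after D4: wrote 7B at 0x03 = 55978b0eb45e55
  after D5: wrote 3B at 0x0a = 452fa5
query mem[0x12]=0xf0, mem[0x24]=0x47, mem[0x05]=0x8b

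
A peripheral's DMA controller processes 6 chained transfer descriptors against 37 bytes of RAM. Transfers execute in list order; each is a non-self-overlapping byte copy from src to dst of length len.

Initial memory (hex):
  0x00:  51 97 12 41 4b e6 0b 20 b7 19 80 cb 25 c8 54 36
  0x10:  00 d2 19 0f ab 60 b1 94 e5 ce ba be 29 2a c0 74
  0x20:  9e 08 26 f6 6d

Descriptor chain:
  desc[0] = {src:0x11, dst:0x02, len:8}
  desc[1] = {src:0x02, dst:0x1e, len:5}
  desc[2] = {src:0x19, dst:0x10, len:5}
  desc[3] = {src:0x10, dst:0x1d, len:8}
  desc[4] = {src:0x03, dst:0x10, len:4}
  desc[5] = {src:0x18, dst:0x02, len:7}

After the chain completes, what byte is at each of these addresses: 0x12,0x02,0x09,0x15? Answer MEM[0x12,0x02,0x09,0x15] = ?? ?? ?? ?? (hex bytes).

D0: mem[0x02..0x09] <- [d2 19 0f ab 60 b1 94 e5]
D1: mem[0x1e..0x22] <- [d2 19 0f ab 60]
D2: mem[0x10..0x14] <- [ce ba be 29 2a]
D3: mem[0x1d..0x24] <- [ce ba be 29 2a 60 b1 94]
D4: mem[0x10..0x13] <- [19 0f ab 60]
D5: mem[0x02..0x08] <- [e5 ce ba be 29 ce ba]
query mem[0x12]=0xab, mem[0x02]=0xe5, mem[0x09]=0xe5, mem[0x15]=0x60

MEM[0x12,0x02,0x09,0x15] = ab e5 e5 60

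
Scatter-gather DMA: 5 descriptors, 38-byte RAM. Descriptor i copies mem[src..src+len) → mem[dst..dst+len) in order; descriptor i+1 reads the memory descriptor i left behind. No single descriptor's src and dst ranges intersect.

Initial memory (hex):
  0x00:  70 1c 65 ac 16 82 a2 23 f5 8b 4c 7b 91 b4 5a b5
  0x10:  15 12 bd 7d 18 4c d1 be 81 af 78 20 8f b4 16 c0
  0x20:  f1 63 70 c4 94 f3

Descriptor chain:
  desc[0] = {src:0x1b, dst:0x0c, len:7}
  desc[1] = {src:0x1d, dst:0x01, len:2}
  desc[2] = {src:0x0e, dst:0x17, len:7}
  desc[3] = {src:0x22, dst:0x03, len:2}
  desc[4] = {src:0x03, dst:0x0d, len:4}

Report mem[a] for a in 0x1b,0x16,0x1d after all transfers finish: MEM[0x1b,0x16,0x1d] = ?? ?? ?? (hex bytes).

#0 dst[0x0c+7] := {0x20,0x8f,0xb4,0x16,0xc0,0xf1,0x63}
#1 dst[0x01+2] := {0xb4,0x16}
#2 dst[0x17+7] := {0xb4,0x16,0xc0,0xf1,0x63,0x7d,0x18}
#3 dst[0x03+2] := {0x70,0xc4}
#4 dst[0x0d+4] := {0x70,0xc4,0x82,0xa2}
query mem[0x1b]=0x63, mem[0x16]=0xd1, mem[0x1d]=0x18

MEM[0x1b,0x16,0x1d] = 63 d1 18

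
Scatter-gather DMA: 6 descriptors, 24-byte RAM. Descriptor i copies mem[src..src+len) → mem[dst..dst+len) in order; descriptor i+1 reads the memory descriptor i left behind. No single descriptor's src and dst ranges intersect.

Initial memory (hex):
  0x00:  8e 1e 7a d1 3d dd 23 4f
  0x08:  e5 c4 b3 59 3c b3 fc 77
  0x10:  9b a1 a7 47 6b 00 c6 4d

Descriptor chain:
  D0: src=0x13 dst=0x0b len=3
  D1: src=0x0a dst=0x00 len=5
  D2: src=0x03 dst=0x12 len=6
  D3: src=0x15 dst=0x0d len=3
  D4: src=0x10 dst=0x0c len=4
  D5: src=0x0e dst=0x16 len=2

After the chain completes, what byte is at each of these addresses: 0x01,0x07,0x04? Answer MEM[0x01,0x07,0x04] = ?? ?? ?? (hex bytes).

[0] 0x13->0x0b len=3 : 47 6b 00
[1] 0x0a->0x00 len=5 : b3 47 6b 00 fc
[2] 0x03->0x12 len=6 : 00 fc dd 23 4f e5
[3] 0x15->0x0d len=3 : 23 4f e5
[4] 0x10->0x0c len=4 : 9b a1 00 fc
[5] 0x0e->0x16 len=2 : 00 fc
query mem[0x01]=0x47, mem[0x07]=0x4f, mem[0x04]=0xfc

MEM[0x01,0x07,0x04] = 47 4f fc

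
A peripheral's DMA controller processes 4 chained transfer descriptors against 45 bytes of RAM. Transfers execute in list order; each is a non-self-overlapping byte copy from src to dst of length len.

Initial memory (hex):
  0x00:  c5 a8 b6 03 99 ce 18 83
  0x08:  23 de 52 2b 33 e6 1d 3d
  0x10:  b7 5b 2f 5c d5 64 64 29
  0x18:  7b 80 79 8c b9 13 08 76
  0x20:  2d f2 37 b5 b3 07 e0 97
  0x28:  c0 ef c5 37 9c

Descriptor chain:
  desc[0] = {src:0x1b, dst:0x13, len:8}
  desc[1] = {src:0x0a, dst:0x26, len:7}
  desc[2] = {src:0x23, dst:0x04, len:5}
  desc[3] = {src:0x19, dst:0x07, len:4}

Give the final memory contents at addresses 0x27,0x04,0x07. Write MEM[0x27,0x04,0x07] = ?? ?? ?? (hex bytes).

  after D0: wrote 8B at 0x13 = 8cb91308762df237
  after D1: wrote 7B at 0x26 = 522b33e61d3db7
  after D2: wrote 5B at 0x04 = b5b307522b
  after D3: wrote 4B at 0x07 = f2378cb9
query mem[0x27]=0x2b, mem[0x04]=0xb5, mem[0x07]=0xf2

MEM[0x27,0x04,0x07] = 2b b5 f2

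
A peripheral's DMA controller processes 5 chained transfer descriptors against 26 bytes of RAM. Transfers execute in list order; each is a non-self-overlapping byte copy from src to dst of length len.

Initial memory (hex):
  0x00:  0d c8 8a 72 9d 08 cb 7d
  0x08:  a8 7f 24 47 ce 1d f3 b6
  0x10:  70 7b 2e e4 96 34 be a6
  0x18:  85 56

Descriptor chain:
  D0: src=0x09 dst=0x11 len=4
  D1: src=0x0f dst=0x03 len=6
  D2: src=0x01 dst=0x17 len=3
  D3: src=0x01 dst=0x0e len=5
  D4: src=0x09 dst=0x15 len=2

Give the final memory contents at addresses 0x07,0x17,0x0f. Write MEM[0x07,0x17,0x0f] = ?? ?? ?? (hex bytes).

MEM[0x07,0x17,0x0f] = 47 c8 8a

D0: mem[0x11..0x14] <- [7f 24 47 ce]
D1: mem[0x03..0x08] <- [b6 70 7f 24 47 ce]
D2: mem[0x17..0x19] <- [c8 8a b6]
D3: mem[0x0e..0x12] <- [c8 8a b6 70 7f]
D4: mem[0x15..0x16] <- [7f 24]
query mem[0x07]=0x47, mem[0x17]=0xc8, mem[0x0f]=0x8a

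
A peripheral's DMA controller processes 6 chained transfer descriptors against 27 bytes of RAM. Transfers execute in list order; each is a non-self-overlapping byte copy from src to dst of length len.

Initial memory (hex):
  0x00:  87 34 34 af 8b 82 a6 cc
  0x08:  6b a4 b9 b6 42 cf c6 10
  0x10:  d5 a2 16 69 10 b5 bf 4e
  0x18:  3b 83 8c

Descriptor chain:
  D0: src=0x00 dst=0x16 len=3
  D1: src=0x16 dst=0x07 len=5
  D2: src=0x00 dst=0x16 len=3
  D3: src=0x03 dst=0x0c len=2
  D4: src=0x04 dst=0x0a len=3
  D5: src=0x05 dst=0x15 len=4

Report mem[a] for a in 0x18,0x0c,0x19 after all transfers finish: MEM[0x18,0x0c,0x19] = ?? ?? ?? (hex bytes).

D0: mem[0x16..0x18] <- [87 34 34]
D1: mem[0x07..0x0b] <- [87 34 34 83 8c]
D2: mem[0x16..0x18] <- [87 34 34]
D3: mem[0x0c..0x0d] <- [af 8b]
D4: mem[0x0a..0x0c] <- [8b 82 a6]
D5: mem[0x15..0x18] <- [82 a6 87 34]
query mem[0x18]=0x34, mem[0x0c]=0xa6, mem[0x19]=0x83

MEM[0x18,0x0c,0x19] = 34 a6 83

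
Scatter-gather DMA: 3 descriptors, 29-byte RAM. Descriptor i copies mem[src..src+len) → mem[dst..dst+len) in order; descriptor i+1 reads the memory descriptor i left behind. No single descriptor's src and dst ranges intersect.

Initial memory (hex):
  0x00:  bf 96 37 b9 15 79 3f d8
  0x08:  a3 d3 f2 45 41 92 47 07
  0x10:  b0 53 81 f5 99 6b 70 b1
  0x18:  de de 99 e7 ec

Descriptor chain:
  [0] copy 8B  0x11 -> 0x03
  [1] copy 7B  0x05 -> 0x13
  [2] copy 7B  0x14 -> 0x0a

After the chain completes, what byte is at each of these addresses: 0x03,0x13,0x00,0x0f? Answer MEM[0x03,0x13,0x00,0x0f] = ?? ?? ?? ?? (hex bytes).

D0: mem[0x03..0x0a] <- [53 81 f5 99 6b 70 b1 de]
D1: mem[0x13..0x19] <- [f5 99 6b 70 b1 de 45]
D2: mem[0x0a..0x10] <- [99 6b 70 b1 de 45 99]
query mem[0x03]=0x53, mem[0x13]=0xf5, mem[0x00]=0xbf, mem[0x0f]=0x45

MEM[0x03,0x13,0x00,0x0f] = 53 f5 bf 45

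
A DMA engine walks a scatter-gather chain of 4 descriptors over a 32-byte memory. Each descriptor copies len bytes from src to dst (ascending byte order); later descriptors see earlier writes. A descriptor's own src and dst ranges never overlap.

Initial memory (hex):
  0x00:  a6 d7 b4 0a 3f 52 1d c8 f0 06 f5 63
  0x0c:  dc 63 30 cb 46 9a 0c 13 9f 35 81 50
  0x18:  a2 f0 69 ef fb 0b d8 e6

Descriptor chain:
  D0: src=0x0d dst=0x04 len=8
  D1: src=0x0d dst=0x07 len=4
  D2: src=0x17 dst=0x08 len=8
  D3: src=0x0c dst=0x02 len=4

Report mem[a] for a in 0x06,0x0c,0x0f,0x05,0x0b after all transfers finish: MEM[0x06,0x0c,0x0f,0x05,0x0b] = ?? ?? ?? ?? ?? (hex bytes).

MEM[0x06,0x0c,0x0f,0x05,0x0b] = cb ef d8 d8 69

D0: mem[0x04..0x0b] <- [63 30 cb 46 9a 0c 13 9f]
D1: mem[0x07..0x0a] <- [63 30 cb 46]
D2: mem[0x08..0x0f] <- [50 a2 f0 69 ef fb 0b d8]
D3: mem[0x02..0x05] <- [ef fb 0b d8]
query mem[0x06]=0xcb, mem[0x0c]=0xef, mem[0x0f]=0xd8, mem[0x05]=0xd8, mem[0x0b]=0x69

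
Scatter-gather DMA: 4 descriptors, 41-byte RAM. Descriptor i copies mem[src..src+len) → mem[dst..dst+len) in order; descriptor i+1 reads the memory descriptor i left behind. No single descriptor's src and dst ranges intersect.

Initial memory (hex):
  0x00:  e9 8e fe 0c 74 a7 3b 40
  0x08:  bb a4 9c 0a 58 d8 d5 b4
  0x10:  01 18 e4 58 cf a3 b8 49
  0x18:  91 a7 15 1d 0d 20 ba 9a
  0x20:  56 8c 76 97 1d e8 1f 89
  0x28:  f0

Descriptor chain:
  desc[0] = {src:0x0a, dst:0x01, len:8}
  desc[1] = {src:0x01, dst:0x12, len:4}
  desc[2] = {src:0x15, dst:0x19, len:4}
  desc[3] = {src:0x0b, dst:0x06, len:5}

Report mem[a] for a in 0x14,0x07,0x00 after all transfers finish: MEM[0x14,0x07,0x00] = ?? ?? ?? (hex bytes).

MEM[0x14,0x07,0x00] = 58 58 e9

  after D0: wrote 8B at 0x01 = 9c0a58d8d5b40118
  after D1: wrote 4B at 0x12 = 9c0a58d8
  after D2: wrote 4B at 0x19 = d8b84991
  after D3: wrote 5B at 0x06 = 0a58d8d5b4
query mem[0x14]=0x58, mem[0x07]=0x58, mem[0x00]=0xe9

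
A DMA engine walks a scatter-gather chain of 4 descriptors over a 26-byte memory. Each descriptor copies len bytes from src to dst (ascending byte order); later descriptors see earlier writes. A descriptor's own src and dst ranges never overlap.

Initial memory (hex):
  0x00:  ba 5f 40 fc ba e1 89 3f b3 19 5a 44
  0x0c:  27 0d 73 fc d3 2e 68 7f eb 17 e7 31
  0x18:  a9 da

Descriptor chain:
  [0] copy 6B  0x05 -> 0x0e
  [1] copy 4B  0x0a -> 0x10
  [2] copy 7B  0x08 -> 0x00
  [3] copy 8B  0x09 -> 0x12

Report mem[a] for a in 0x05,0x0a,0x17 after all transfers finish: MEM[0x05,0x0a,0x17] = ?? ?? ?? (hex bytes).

[0] 0x05->0x0e len=6 : e1 89 3f b3 19 5a
[1] 0x0a->0x10 len=4 : 5a 44 27 0d
[2] 0x08->0x00 len=7 : b3 19 5a 44 27 0d e1
[3] 0x09->0x12 len=8 : 19 5a 44 27 0d e1 89 5a
query mem[0x05]=0x0d, mem[0x0a]=0x5a, mem[0x17]=0xe1

MEM[0x05,0x0a,0x17] = 0d 5a e1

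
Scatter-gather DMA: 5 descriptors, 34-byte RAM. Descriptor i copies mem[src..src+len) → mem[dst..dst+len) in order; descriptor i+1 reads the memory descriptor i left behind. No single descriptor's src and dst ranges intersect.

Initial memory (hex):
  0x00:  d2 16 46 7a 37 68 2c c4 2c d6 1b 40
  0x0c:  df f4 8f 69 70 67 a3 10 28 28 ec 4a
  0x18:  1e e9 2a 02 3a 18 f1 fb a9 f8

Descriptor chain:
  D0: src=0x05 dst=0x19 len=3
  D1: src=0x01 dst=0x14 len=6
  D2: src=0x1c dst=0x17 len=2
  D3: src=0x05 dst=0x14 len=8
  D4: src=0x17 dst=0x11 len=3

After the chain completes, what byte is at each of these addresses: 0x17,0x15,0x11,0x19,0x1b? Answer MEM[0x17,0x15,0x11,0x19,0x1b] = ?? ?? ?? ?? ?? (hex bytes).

MEM[0x17,0x15,0x11,0x19,0x1b] = 2c 2c 2c 1b df

[0] 0x05->0x19 len=3 : 68 2c c4
[1] 0x01->0x14 len=6 : 16 46 7a 37 68 2c
[2] 0x1c->0x17 len=2 : 3a 18
[3] 0x05->0x14 len=8 : 68 2c c4 2c d6 1b 40 df
[4] 0x17->0x11 len=3 : 2c d6 1b
query mem[0x17]=0x2c, mem[0x15]=0x2c, mem[0x11]=0x2c, mem[0x19]=0x1b, mem[0x1b]=0xdf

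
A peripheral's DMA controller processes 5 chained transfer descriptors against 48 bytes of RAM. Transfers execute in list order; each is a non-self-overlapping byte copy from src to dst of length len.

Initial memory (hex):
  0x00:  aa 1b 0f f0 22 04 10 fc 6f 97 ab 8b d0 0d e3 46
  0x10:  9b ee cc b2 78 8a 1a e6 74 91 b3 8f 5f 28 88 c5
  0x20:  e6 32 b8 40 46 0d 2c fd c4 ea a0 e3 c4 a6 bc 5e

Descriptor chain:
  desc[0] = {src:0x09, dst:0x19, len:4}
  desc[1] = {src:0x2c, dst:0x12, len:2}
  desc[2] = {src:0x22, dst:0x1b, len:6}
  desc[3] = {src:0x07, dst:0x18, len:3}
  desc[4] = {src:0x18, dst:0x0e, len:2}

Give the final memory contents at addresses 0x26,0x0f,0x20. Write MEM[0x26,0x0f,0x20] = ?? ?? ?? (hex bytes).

#0 dst[0x19+4] := {0x97,0xab,0x8b,0xd0}
#1 dst[0x12+2] := {0xc4,0xa6}
#2 dst[0x1b+6] := {0xb8,0x40,0x46,0x0d,0x2c,0xfd}
#3 dst[0x18+3] := {0xfc,0x6f,0x97}
#4 dst[0x0e+2] := {0xfc,0x6f}
query mem[0x26]=0x2c, mem[0x0f]=0x6f, mem[0x20]=0xfd

MEM[0x26,0x0f,0x20] = 2c 6f fd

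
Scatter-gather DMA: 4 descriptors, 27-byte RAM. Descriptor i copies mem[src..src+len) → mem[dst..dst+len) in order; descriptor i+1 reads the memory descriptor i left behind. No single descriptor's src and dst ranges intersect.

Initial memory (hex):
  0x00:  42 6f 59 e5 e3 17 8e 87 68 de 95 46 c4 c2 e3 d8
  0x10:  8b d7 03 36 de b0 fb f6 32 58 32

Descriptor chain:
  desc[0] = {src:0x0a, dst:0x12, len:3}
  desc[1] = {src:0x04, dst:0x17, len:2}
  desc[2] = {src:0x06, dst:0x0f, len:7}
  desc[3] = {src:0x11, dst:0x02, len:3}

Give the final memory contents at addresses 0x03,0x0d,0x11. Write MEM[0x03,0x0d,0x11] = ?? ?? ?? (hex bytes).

#0 dst[0x12+3] := {0x95,0x46,0xc4}
#1 dst[0x17+2] := {0xe3,0x17}
#2 dst[0x0f+7] := {0x8e,0x87,0x68,0xde,0x95,0x46,0xc4}
#3 dst[0x02+3] := {0x68,0xde,0x95}
query mem[0x03]=0xde, mem[0x0d]=0xc2, mem[0x11]=0x68

MEM[0x03,0x0d,0x11] = de c2 68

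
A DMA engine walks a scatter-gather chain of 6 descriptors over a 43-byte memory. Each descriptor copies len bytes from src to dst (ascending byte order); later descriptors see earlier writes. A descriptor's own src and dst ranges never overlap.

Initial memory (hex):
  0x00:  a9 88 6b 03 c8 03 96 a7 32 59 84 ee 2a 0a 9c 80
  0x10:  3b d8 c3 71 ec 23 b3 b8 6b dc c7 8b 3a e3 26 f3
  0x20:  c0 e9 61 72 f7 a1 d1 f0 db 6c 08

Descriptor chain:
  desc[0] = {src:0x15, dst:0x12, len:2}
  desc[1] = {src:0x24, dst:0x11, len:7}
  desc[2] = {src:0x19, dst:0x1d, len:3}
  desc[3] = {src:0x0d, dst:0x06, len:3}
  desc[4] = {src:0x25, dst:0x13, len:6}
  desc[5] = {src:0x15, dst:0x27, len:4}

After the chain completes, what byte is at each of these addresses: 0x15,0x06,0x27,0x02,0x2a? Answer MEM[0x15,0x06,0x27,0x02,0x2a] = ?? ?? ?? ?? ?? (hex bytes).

#0 dst[0x12+2] := {0x23,0xb3}
#1 dst[0x11+7] := {0xf7,0xa1,0xd1,0xf0,0xdb,0x6c,0x08}
#2 dst[0x1d+3] := {0xdc,0xc7,0x8b}
#3 dst[0x06+3] := {0x0a,0x9c,0x80}
#4 dst[0x13+6] := {0xa1,0xd1,0xf0,0xdb,0x6c,0x08}
#5 dst[0x27+4] := {0xf0,0xdb,0x6c,0x08}
query mem[0x15]=0xf0, mem[0x06]=0x0a, mem[0x27]=0xf0, mem[0x02]=0x6b, mem[0x2a]=0x08

MEM[0x15,0x06,0x27,0x02,0x2a] = f0 0a f0 6b 08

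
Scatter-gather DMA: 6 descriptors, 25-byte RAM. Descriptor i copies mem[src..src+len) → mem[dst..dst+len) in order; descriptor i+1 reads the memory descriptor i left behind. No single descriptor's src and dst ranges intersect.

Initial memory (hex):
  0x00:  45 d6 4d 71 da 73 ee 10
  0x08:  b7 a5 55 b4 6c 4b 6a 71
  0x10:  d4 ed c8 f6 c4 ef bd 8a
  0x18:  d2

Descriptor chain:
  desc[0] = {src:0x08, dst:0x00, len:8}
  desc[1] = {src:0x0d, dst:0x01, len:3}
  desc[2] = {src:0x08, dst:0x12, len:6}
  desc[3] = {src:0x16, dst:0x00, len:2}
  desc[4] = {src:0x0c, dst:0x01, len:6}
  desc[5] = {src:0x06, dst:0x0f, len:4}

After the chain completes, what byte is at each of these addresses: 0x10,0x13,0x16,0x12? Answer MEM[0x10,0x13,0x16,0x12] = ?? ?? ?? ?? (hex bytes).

MEM[0x10,0x13,0x16,0x12] = 71 a5 6c a5

  after D0: wrote 8B at 0x00 = b7a555b46c4b6a71
  after D1: wrote 3B at 0x01 = 4b6a71
  after D2: wrote 6B at 0x12 = b7a555b46c4b
  after D3: wrote 2B at 0x00 = 6c4b
  after D4: wrote 6B at 0x01 = 6c4b6a71d4ed
  after D5: wrote 4B at 0x0f = ed71b7a5
query mem[0x10]=0x71, mem[0x13]=0xa5, mem[0x16]=0x6c, mem[0x12]=0xa5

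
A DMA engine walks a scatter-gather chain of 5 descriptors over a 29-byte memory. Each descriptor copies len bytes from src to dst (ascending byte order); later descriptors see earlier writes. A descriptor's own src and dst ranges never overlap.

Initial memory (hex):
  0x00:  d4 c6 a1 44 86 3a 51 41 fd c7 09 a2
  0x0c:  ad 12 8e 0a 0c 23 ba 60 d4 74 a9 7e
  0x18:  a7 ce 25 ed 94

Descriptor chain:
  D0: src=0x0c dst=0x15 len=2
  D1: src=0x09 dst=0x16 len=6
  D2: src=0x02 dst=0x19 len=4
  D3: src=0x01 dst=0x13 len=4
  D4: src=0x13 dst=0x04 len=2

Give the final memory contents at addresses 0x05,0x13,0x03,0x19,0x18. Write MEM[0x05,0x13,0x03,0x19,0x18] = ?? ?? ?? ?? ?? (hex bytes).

#0 dst[0x15+2] := {0xad,0x12}
#1 dst[0x16+6] := {0xc7,0x09,0xa2,0xad,0x12,0x8e}
#2 dst[0x19+4] := {0xa1,0x44,0x86,0x3a}
#3 dst[0x13+4] := {0xc6,0xa1,0x44,0x86}
#4 dst[0x04+2] := {0xc6,0xa1}
query mem[0x05]=0xa1, mem[0x13]=0xc6, mem[0x03]=0x44, mem[0x19]=0xa1, mem[0x18]=0xa2

MEM[0x05,0x13,0x03,0x19,0x18] = a1 c6 44 a1 a2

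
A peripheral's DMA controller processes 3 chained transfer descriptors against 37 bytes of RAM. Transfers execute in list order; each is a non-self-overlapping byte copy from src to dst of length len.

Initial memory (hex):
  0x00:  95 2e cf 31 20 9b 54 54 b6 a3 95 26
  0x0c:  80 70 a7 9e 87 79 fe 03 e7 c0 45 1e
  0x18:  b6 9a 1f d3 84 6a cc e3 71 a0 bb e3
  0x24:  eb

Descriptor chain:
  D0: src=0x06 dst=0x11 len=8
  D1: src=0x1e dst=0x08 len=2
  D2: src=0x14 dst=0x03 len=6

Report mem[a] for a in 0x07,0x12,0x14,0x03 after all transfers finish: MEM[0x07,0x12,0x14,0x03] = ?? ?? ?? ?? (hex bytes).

MEM[0x07,0x12,0x14,0x03] = 70 54 a3 a3

D0: mem[0x11..0x18] <- [54 54 b6 a3 95 26 80 70]
D1: mem[0x08..0x09] <- [cc e3]
D2: mem[0x03..0x08] <- [a3 95 26 80 70 9a]
query mem[0x07]=0x70, mem[0x12]=0x54, mem[0x14]=0xa3, mem[0x03]=0xa3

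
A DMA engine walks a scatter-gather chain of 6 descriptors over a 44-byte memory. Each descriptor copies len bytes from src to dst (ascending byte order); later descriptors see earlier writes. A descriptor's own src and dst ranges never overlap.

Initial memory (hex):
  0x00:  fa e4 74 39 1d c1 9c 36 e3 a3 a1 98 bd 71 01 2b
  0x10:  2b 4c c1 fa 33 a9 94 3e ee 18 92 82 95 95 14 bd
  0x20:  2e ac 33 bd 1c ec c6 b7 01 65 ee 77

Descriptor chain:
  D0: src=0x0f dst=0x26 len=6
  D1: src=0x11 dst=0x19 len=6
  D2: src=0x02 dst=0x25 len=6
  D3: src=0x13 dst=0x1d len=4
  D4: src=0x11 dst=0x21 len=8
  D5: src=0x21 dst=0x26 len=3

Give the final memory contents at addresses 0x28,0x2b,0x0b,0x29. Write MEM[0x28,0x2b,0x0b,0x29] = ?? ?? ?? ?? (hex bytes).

MEM[0x28,0x2b,0x0b,0x29] = fa 33 98 9c

[0] 0x0f->0x26 len=6 : 2b 2b 4c c1 fa 33
[1] 0x11->0x19 len=6 : 4c c1 fa 33 a9 94
[2] 0x02->0x25 len=6 : 74 39 1d c1 9c 36
[3] 0x13->0x1d len=4 : fa 33 a9 94
[4] 0x11->0x21 len=8 : 4c c1 fa 33 a9 94 3e ee
[5] 0x21->0x26 len=3 : 4c c1 fa
query mem[0x28]=0xfa, mem[0x2b]=0x33, mem[0x0b]=0x98, mem[0x29]=0x9c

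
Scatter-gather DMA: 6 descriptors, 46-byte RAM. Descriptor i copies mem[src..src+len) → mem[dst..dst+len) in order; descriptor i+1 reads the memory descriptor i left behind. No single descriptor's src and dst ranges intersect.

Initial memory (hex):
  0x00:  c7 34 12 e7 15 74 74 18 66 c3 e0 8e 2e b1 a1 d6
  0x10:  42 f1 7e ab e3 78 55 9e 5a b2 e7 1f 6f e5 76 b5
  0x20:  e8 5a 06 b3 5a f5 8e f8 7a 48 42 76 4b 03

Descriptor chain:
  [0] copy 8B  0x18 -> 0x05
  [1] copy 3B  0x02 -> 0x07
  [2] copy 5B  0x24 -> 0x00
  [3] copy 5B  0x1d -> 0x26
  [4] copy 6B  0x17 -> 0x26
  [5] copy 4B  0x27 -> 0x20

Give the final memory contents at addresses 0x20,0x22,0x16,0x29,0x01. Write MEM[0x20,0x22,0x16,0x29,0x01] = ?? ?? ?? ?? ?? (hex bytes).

[0] 0x18->0x05 len=8 : 5a b2 e7 1f 6f e5 76 b5
[1] 0x02->0x07 len=3 : 12 e7 15
[2] 0x24->0x00 len=5 : 5a f5 8e f8 7a
[3] 0x1d->0x26 len=5 : e5 76 b5 e8 5a
[4] 0x17->0x26 len=6 : 9e 5a b2 e7 1f 6f
[5] 0x27->0x20 len=4 : 5a b2 e7 1f
query mem[0x20]=0x5a, mem[0x22]=0xe7, mem[0x16]=0x55, mem[0x29]=0xe7, mem[0x01]=0xf5

MEM[0x20,0x22,0x16,0x29,0x01] = 5a e7 55 e7 f5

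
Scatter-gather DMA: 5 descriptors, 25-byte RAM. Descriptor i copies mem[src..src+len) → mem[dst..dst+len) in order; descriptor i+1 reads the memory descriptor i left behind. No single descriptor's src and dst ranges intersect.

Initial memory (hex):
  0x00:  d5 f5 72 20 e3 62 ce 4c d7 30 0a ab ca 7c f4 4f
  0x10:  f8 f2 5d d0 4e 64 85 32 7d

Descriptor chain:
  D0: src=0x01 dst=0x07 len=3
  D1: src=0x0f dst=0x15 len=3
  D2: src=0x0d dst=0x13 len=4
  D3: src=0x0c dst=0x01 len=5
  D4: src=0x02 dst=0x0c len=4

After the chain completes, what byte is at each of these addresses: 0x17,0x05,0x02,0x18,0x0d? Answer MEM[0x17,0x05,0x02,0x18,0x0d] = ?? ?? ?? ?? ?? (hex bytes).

#0 dst[0x07+3] := {0xf5,0x72,0x20}
#1 dst[0x15+3] := {0x4f,0xf8,0xf2}
#2 dst[0x13+4] := {0x7c,0xf4,0x4f,0xf8}
#3 dst[0x01+5] := {0xca,0x7c,0xf4,0x4f,0xf8}
#4 dst[0x0c+4] := {0x7c,0xf4,0x4f,0xf8}
query mem[0x17]=0xf2, mem[0x05]=0xf8, mem[0x02]=0x7c, mem[0x18]=0x7d, mem[0x0d]=0xf4

MEM[0x17,0x05,0x02,0x18,0x0d] = f2 f8 7c 7d f4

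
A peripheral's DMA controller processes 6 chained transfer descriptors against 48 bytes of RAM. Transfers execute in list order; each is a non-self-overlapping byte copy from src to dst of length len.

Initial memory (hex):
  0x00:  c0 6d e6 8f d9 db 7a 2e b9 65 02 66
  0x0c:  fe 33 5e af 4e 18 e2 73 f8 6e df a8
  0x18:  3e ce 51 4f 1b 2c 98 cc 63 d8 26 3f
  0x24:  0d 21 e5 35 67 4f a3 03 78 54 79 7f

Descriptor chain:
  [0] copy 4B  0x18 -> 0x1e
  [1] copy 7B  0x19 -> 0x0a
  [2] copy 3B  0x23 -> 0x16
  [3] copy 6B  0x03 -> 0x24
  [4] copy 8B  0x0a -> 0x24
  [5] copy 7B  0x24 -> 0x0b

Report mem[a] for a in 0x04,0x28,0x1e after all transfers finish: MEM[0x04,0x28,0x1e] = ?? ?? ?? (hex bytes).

MEM[0x04,0x28,0x1e] = d9 2c 3e

#0 dst[0x1e+4] := {0x3e,0xce,0x51,0x4f}
#1 dst[0x0a+7] := {0xce,0x51,0x4f,0x1b,0x2c,0x3e,0xce}
#2 dst[0x16+3] := {0x3f,0x0d,0x21}
#3 dst[0x24+6] := {0x8f,0xd9,0xdb,0x7a,0x2e,0xb9}
#4 dst[0x24+8] := {0xce,0x51,0x4f,0x1b,0x2c,0x3e,0xce,0x18}
#5 dst[0x0b+7] := {0xce,0x51,0x4f,0x1b,0x2c,0x3e,0xce}
query mem[0x04]=0xd9, mem[0x28]=0x2c, mem[0x1e]=0x3e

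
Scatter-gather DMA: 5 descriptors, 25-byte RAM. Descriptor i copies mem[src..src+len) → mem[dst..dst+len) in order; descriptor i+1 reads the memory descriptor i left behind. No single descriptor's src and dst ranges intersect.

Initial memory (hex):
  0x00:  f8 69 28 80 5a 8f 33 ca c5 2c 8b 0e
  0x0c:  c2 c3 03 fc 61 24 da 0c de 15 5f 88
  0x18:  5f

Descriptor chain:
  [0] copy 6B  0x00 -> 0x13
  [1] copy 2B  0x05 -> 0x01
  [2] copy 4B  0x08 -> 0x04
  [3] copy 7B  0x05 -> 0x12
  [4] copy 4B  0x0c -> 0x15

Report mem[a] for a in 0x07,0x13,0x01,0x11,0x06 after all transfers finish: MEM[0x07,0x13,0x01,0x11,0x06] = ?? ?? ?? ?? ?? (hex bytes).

[0] 0x00->0x13 len=6 : f8 69 28 80 5a 8f
[1] 0x05->0x01 len=2 : 8f 33
[2] 0x08->0x04 len=4 : c5 2c 8b 0e
[3] 0x05->0x12 len=7 : 2c 8b 0e c5 2c 8b 0e
[4] 0x0c->0x15 len=4 : c2 c3 03 fc
query mem[0x07]=0x0e, mem[0x13]=0x8b, mem[0x01]=0x8f, mem[0x11]=0x24, mem[0x06]=0x8b

MEM[0x07,0x13,0x01,0x11,0x06] = 0e 8b 8f 24 8b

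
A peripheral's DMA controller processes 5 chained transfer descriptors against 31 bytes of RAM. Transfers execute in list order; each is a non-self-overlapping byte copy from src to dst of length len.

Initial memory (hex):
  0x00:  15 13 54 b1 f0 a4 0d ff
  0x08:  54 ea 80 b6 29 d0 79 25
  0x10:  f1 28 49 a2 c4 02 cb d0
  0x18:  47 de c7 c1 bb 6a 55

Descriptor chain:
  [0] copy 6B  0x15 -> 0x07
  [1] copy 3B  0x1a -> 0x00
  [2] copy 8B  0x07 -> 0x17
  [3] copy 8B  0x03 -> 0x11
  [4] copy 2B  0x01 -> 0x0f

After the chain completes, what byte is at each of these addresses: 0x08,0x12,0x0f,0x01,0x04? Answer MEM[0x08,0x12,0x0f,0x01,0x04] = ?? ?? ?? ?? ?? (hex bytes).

MEM[0x08,0x12,0x0f,0x01,0x04] = cb f0 c1 c1 f0

#0 dst[0x07+6] := {0x02,0xcb,0xd0,0x47,0xde,0xc7}
#1 dst[0x00+3] := {0xc7,0xc1,0xbb}
#2 dst[0x17+8] := {0x02,0xcb,0xd0,0x47,0xde,0xc7,0xd0,0x79}
#3 dst[0x11+8] := {0xb1,0xf0,0xa4,0x0d,0x02,0xcb,0xd0,0x47}
#4 dst[0x0f+2] := {0xc1,0xbb}
query mem[0x08]=0xcb, mem[0x12]=0xf0, mem[0x0f]=0xc1, mem[0x01]=0xc1, mem[0x04]=0xf0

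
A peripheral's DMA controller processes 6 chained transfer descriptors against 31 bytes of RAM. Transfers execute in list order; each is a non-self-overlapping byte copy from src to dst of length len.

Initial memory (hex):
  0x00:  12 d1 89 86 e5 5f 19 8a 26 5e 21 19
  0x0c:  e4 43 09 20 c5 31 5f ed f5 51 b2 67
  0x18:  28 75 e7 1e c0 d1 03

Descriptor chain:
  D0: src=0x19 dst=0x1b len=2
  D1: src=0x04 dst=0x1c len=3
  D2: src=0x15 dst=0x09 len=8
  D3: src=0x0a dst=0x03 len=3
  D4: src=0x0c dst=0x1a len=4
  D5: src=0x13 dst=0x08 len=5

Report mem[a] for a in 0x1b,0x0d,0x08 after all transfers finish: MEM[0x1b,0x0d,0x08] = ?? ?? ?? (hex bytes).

MEM[0x1b,0x0d,0x08] = 75 75 ed

D0: mem[0x1b..0x1c] <- [75 e7]
D1: mem[0x1c..0x1e] <- [e5 5f 19]
D2: mem[0x09..0x10] <- [51 b2 67 28 75 e7 75 e5]
D3: mem[0x03..0x05] <- [b2 67 28]
D4: mem[0x1a..0x1d] <- [28 75 e7 75]
D5: mem[0x08..0x0c] <- [ed f5 51 b2 67]
query mem[0x1b]=0x75, mem[0x0d]=0x75, mem[0x08]=0xed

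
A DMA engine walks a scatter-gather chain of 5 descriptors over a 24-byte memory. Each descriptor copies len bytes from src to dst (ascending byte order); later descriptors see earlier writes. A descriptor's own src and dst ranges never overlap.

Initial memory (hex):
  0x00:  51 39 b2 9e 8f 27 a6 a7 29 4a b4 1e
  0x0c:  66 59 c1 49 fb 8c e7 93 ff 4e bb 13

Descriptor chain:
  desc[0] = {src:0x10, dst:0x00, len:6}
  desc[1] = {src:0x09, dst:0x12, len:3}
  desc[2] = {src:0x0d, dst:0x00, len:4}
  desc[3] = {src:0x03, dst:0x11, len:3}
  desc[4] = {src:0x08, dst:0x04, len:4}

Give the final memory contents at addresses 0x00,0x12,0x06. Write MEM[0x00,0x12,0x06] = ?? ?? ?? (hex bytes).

[0] 0x10->0x00 len=6 : fb 8c e7 93 ff 4e
[1] 0x09->0x12 len=3 : 4a b4 1e
[2] 0x0d->0x00 len=4 : 59 c1 49 fb
[3] 0x03->0x11 len=3 : fb ff 4e
[4] 0x08->0x04 len=4 : 29 4a b4 1e
query mem[0x00]=0x59, mem[0x12]=0xff, mem[0x06]=0xb4

MEM[0x00,0x12,0x06] = 59 ff b4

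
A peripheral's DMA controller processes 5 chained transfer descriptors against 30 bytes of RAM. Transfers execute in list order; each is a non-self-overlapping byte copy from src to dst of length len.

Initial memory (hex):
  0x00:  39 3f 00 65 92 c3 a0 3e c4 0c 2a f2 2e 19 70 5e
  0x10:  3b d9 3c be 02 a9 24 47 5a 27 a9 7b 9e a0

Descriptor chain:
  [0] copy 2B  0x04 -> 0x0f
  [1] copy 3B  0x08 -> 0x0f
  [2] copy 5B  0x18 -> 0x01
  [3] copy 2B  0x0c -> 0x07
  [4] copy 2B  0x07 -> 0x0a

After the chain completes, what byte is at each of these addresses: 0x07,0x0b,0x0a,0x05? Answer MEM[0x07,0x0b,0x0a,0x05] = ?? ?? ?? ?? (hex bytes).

MEM[0x07,0x0b,0x0a,0x05] = 2e 19 2e 9e

  after D0: wrote 2B at 0x0f = 92c3
  after D1: wrote 3B at 0x0f = c40c2a
  after D2: wrote 5B at 0x01 = 5a27a97b9e
  after D3: wrote 2B at 0x07 = 2e19
  after D4: wrote 2B at 0x0a = 2e19
query mem[0x07]=0x2e, mem[0x0b]=0x19, mem[0x0a]=0x2e, mem[0x05]=0x9e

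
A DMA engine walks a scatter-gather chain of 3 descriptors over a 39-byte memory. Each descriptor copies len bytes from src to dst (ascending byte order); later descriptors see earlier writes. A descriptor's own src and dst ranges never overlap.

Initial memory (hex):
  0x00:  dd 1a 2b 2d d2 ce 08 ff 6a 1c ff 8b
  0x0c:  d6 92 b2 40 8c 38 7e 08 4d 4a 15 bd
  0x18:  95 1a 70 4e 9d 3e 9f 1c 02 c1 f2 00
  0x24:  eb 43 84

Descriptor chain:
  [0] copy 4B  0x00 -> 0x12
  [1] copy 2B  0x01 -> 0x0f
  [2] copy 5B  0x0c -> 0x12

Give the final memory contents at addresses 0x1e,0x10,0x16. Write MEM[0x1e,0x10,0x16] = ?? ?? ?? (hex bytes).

MEM[0x1e,0x10,0x16] = 9f 2b 2b

[0] 0x00->0x12 len=4 : dd 1a 2b 2d
[1] 0x01->0x0f len=2 : 1a 2b
[2] 0x0c->0x12 len=5 : d6 92 b2 1a 2b
query mem[0x1e]=0x9f, mem[0x10]=0x2b, mem[0x16]=0x2b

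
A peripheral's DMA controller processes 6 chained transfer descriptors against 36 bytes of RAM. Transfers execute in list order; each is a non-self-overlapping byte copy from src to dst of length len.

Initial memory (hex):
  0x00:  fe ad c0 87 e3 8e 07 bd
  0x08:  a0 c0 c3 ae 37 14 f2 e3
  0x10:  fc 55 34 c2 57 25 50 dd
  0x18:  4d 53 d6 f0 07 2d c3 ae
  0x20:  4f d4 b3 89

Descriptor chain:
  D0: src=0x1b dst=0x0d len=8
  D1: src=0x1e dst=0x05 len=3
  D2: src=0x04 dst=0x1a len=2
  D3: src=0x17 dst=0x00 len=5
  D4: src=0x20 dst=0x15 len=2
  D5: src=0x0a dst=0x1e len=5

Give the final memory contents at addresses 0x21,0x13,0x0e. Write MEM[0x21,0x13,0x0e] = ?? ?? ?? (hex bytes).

#0 dst[0x0d+8] := {0xf0,0x07,0x2d,0xc3,0xae,0x4f,0xd4,0xb3}
#1 dst[0x05+3] := {0xc3,0xae,0x4f}
#2 dst[0x1a+2] := {0xe3,0xc3}
#3 dst[0x00+5] := {0xdd,0x4d,0x53,0xe3,0xc3}
#4 dst[0x15+2] := {0x4f,0xd4}
#5 dst[0x1e+5] := {0xc3,0xae,0x37,0xf0,0x07}
query mem[0x21]=0xf0, mem[0x13]=0xd4, mem[0x0e]=0x07

MEM[0x21,0x13,0x0e] = f0 d4 07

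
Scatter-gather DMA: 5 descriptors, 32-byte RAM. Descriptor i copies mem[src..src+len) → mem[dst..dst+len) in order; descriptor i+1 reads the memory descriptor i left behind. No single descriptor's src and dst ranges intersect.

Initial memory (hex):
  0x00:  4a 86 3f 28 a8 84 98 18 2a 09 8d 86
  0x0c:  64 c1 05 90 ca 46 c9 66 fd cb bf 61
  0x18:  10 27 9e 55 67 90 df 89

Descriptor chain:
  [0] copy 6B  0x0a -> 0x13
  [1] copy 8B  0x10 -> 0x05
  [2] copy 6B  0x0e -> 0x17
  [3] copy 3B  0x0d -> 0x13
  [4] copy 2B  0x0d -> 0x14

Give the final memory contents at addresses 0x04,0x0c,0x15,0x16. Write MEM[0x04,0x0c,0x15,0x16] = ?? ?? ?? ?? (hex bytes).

[0] 0x0a->0x13 len=6 : 8d 86 64 c1 05 90
[1] 0x10->0x05 len=8 : ca 46 c9 8d 86 64 c1 05
[2] 0x0e->0x17 len=6 : 05 90 ca 46 c9 8d
[3] 0x0d->0x13 len=3 : c1 05 90
[4] 0x0d->0x14 len=2 : c1 05
query mem[0x04]=0xa8, mem[0x0c]=0x05, mem[0x15]=0x05, mem[0x16]=0xc1

MEM[0x04,0x0c,0x15,0x16] = a8 05 05 c1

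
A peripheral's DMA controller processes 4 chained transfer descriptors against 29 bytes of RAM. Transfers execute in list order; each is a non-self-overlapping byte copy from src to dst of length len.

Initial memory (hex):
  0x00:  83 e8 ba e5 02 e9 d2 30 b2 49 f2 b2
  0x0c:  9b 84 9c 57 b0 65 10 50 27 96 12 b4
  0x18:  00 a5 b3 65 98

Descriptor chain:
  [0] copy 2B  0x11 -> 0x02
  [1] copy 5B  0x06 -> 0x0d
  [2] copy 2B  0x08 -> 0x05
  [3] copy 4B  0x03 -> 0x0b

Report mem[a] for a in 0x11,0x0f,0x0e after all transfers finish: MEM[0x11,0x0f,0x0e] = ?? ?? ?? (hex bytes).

MEM[0x11,0x0f,0x0e] = f2 b2 49

#0 dst[0x02+2] := {0x65,0x10}
#1 dst[0x0d+5] := {0xd2,0x30,0xb2,0x49,0xf2}
#2 dst[0x05+2] := {0xb2,0x49}
#3 dst[0x0b+4] := {0x10,0x02,0xb2,0x49}
query mem[0x11]=0xf2, mem[0x0f]=0xb2, mem[0x0e]=0x49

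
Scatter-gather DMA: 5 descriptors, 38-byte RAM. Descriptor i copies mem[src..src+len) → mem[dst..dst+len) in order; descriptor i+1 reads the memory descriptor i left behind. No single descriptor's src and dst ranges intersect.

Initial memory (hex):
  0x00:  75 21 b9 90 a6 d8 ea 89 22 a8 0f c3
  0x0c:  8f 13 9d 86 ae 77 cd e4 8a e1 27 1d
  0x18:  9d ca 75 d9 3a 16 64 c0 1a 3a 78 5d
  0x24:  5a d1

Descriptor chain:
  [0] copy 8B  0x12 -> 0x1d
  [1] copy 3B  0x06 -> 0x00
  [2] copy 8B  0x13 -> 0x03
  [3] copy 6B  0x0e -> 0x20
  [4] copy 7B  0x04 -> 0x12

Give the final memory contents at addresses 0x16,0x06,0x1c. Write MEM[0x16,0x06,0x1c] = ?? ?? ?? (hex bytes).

MEM[0x16,0x06,0x1c] = 9d 27 3a

[0] 0x12->0x1d len=8 : cd e4 8a e1 27 1d 9d ca
[1] 0x06->0x00 len=3 : ea 89 22
[2] 0x13->0x03 len=8 : e4 8a e1 27 1d 9d ca 75
[3] 0x0e->0x20 len=6 : 9d 86 ae 77 cd e4
[4] 0x04->0x12 len=7 : 8a e1 27 1d 9d ca 75
query mem[0x16]=0x9d, mem[0x06]=0x27, mem[0x1c]=0x3a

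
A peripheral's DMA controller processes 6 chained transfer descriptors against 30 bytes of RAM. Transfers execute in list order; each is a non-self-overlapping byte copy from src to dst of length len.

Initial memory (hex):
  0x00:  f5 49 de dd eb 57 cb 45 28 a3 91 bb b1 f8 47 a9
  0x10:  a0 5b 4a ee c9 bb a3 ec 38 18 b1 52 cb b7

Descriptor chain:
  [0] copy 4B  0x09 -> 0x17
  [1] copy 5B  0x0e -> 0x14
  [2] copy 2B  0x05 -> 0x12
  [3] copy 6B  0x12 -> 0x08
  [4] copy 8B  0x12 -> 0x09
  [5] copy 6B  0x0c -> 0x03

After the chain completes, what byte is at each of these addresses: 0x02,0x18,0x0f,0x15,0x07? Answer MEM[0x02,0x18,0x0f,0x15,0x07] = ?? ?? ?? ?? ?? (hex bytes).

MEM[0x02,0x18,0x0f,0x15,0x07] = de 4a 4a a9 bb

#0 dst[0x17+4] := {0xa3,0x91,0xbb,0xb1}
#1 dst[0x14+5] := {0x47,0xa9,0xa0,0x5b,0x4a}
#2 dst[0x12+2] := {0x57,0xcb}
#3 dst[0x08+6] := {0x57,0xcb,0x47,0xa9,0xa0,0x5b}
#4 dst[0x09+8] := {0x57,0xcb,0x47,0xa9,0xa0,0x5b,0x4a,0xbb}
#5 dst[0x03+6] := {0xa9,0xa0,0x5b,0x4a,0xbb,0x5b}
query mem[0x02]=0xde, mem[0x18]=0x4a, mem[0x0f]=0x4a, mem[0x15]=0xa9, mem[0x07]=0xbb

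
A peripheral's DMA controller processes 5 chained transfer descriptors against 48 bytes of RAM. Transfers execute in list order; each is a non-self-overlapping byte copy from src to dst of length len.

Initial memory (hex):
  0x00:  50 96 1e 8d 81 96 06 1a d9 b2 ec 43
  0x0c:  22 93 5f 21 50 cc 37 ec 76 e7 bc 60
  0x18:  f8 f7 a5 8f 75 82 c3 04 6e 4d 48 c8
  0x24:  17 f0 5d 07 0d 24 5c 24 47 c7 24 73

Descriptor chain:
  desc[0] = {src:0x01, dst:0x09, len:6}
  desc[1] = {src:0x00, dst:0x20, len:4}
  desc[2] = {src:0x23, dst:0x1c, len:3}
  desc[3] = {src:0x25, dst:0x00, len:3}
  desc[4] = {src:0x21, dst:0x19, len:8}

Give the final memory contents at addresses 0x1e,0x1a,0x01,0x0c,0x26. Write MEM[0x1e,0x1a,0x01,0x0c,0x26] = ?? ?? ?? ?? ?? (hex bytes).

MEM[0x1e,0x1a,0x01,0x0c,0x26] = 5d 1e 5d 81 5d

D0: mem[0x09..0x0e] <- [96 1e 8d 81 96 06]
D1: mem[0x20..0x23] <- [50 96 1e 8d]
D2: mem[0x1c..0x1e] <- [8d 17 f0]
D3: mem[0x00..0x02] <- [f0 5d 07]
D4: mem[0x19..0x20] <- [96 1e 8d 17 f0 5d 07 0d]
query mem[0x1e]=0x5d, mem[0x1a]=0x1e, mem[0x01]=0x5d, mem[0x0c]=0x81, mem[0x26]=0x5d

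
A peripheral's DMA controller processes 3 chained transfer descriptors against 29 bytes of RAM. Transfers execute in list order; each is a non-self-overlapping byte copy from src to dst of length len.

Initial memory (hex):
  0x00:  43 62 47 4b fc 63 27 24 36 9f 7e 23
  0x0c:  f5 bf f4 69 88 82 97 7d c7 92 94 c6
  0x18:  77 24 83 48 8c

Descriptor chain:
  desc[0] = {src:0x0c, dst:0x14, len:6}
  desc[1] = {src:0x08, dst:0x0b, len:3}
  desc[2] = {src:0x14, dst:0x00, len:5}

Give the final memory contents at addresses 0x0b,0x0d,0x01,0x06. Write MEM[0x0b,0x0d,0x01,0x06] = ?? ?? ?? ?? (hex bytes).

MEM[0x0b,0x0d,0x01,0x06] = 36 7e bf 27

#0 dst[0x14+6] := {0xf5,0xbf,0xf4,0x69,0x88,0x82}
#1 dst[0x0b+3] := {0x36,0x9f,0x7e}
#2 dst[0x00+5] := {0xf5,0xbf,0xf4,0x69,0x88}
query mem[0x0b]=0x36, mem[0x0d]=0x7e, mem[0x01]=0xbf, mem[0x06]=0x27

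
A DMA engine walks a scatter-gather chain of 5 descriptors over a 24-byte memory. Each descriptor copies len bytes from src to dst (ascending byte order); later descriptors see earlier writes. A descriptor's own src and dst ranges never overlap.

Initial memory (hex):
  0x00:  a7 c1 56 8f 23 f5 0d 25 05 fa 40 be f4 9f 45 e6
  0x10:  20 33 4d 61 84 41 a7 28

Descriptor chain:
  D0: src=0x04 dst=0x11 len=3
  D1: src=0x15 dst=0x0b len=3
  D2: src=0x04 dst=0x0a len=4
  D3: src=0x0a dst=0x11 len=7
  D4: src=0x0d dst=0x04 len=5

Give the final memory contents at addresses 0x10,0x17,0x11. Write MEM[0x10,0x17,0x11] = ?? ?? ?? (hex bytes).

#0 dst[0x11+3] := {0x23,0xf5,0x0d}
#1 dst[0x0b+3] := {0x41,0xa7,0x28}
#2 dst[0x0a+4] := {0x23,0xf5,0x0d,0x25}
#3 dst[0x11+7] := {0x23,0xf5,0x0d,0x25,0x45,0xe6,0x20}
#4 dst[0x04+5] := {0x25,0x45,0xe6,0x20,0x23}
query mem[0x10]=0x20, mem[0x17]=0x20, mem[0x11]=0x23

MEM[0x10,0x17,0x11] = 20 20 23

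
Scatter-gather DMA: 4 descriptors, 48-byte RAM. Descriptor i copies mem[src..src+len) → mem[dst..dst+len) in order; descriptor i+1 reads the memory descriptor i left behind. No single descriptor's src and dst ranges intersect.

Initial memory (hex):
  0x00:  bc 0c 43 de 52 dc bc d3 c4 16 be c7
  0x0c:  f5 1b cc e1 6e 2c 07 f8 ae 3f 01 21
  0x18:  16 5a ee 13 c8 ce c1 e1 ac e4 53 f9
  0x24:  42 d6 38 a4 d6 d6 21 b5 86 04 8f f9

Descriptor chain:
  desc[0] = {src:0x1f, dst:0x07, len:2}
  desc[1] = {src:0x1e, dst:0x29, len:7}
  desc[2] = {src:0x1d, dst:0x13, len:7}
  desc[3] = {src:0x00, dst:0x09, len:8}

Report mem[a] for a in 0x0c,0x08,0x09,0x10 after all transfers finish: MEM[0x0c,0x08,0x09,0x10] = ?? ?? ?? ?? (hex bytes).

#0 dst[0x07+2] := {0xe1,0xac}
#1 dst[0x29+7] := {0xc1,0xe1,0xac,0xe4,0x53,0xf9,0x42}
#2 dst[0x13+7] := {0xce,0xc1,0xe1,0xac,0xe4,0x53,0xf9}
#3 dst[0x09+8] := {0xbc,0x0c,0x43,0xde,0x52,0xdc,0xbc,0xe1}
query mem[0x0c]=0xde, mem[0x08]=0xac, mem[0x09]=0xbc, mem[0x10]=0xe1

MEM[0x0c,0x08,0x09,0x10] = de ac bc e1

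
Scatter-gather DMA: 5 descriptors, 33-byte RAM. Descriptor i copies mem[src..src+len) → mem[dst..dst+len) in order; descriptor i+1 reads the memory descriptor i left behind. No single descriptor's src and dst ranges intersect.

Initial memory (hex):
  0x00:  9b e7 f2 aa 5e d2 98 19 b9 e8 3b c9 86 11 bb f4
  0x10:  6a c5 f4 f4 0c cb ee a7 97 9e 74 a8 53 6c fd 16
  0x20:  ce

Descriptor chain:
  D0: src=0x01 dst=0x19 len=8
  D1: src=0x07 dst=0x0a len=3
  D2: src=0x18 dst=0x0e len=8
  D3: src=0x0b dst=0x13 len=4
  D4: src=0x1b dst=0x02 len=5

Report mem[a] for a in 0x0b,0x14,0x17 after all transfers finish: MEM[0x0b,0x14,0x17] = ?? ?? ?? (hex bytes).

MEM[0x0b,0x14,0x17] = b9 e8 a7

  after D0: wrote 8B at 0x19 = e7f2aa5ed29819b9
  after D1: wrote 3B at 0x0a = 19b9e8
  after D2: wrote 8B at 0x0e = 97e7f2aa5ed29819
  after D3: wrote 4B at 0x13 = b9e81197
  after D4: wrote 5B at 0x02 = aa5ed29819
query mem[0x0b]=0xb9, mem[0x14]=0xe8, mem[0x17]=0xa7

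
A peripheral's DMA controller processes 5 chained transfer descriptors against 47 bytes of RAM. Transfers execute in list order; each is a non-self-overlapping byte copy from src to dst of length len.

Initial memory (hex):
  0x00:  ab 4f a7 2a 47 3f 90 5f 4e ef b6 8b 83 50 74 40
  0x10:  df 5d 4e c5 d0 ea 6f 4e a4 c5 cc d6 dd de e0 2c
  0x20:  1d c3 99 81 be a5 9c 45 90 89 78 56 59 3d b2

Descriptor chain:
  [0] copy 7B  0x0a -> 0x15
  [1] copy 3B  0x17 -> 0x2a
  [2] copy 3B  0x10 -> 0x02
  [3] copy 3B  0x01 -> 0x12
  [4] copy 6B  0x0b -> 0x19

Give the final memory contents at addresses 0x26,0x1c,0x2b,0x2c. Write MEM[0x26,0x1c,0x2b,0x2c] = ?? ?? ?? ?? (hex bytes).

MEM[0x26,0x1c,0x2b,0x2c] = 9c 74 50 74

[0] 0x0a->0x15 len=7 : b6 8b 83 50 74 40 df
[1] 0x17->0x2a len=3 : 83 50 74
[2] 0x10->0x02 len=3 : df 5d 4e
[3] 0x01->0x12 len=3 : 4f df 5d
[4] 0x0b->0x19 len=6 : 8b 83 50 74 40 df
query mem[0x26]=0x9c, mem[0x1c]=0x74, mem[0x2b]=0x50, mem[0x2c]=0x74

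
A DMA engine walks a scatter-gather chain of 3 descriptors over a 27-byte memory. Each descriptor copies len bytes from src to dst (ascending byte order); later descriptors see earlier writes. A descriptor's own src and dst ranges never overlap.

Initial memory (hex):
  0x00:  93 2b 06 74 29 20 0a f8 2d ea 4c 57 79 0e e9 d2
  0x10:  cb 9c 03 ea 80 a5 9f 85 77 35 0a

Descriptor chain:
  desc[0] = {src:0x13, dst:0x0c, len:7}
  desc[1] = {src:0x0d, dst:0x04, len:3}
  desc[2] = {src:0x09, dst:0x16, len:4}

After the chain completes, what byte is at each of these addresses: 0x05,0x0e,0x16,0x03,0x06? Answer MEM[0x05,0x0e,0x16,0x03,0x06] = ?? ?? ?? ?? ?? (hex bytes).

#0 dst[0x0c+7] := {0xea,0x80,0xa5,0x9f,0x85,0x77,0x35}
#1 dst[0x04+3] := {0x80,0xa5,0x9f}
#2 dst[0x16+4] := {0xea,0x4c,0x57,0xea}
query mem[0x05]=0xa5, mem[0x0e]=0xa5, mem[0x16]=0xea, mem[0x03]=0x74, mem[0x06]=0x9f

MEM[0x05,0x0e,0x16,0x03,0x06] = a5 a5 ea 74 9f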